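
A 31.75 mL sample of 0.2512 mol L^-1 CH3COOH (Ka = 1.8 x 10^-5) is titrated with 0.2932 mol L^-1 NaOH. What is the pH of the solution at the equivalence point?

n(CH3COOH) = 0.2512 x 0.03175 = 0.007976 mol; V(NaOH) at equivalence = 0.007976/0.2932 = 0.02720 L.
At equivalence all the acid is converted to CH3COO-; total volume = 0.03175 + 0.02720 = 0.05895 L, so [CH3COO-] = 0.007976/0.05895 = 0.1353 M.
Kb = Kw/Ka = 1.0e-14 / 1.8 x 10^-5 = 5.56e-10.
[OH^-] = sqrt(Kb x [CH3COO-]) = sqrt(5.56e-10 x 0.1353) = 8.67e-6 M.
pOH = 5.06, so pH = 14.00 - 5.06 = 8.94.

8.94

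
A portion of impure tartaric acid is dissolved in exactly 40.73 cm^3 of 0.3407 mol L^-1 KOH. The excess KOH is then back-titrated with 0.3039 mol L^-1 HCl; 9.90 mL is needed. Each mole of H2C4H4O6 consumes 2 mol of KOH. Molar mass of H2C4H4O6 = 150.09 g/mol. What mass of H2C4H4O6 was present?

0.816 g

Total n(KOH) added = 0.3407 x 0.04073 = 0.01388 mol.
n(HCl) used = 0.3039 x 0.009900 = 0.003009 mol, which equals the excess n(KOH).
So n(KOH) consumed by the sample = 0.01388 - 0.003009 = 0.01087 mol.
n(H2C4H4O6) = 0.01087 / 2 = 0.005434 mol.
mass = 0.005434 mol x 150.09 g/mol = 0.816 g.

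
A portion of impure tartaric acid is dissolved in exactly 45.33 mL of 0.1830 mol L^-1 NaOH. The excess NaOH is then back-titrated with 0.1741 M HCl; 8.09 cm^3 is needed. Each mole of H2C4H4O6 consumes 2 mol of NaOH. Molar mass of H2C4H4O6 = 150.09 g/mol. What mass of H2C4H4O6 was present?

0.517 g

Total n(NaOH) added = 0.1830 x 0.04533 = 0.008295 mol.
n(HCl) used = 0.1741 x 0.008090 = 0.001408 mol, which equals the excess n(NaOH).
So n(NaOH) consumed by the sample = 0.008295 - 0.001408 = 0.006887 mol.
n(H2C4H4O6) = 0.006887 / 2 = 0.003443 mol.
mass = 0.003443 mol x 150.09 g/mol = 0.517 g.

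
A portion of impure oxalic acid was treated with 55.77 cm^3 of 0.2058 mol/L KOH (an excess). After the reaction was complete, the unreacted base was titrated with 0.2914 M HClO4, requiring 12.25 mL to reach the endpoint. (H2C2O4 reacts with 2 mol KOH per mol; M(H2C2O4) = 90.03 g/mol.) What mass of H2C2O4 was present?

0.356 g

Total n(KOH) added = 0.2058 x 0.05577 = 0.01148 mol.
n(HClO4) used = 0.2914 x 0.01225 = 0.003570 mol, which equals the excess n(KOH).
So n(KOH) consumed by the sample = 0.01148 - 0.003570 = 0.007908 mol.
n(H2C2O4) = 0.007908 / 2 = 0.003954 mol.
mass = 0.003954 mol x 90.03 g/mol = 0.356 g.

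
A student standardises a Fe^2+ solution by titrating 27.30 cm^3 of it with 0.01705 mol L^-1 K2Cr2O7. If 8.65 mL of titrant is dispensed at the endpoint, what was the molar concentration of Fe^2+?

n(K2Cr2O7) = 0.01705 x 0.008650 = 0.0001475 mol.
From the balanced equation, 1 mol K2Cr2O7 reacts with 6 mol Fe^2+, so n(Fe^2+) = 0.0001475 x 6/1 = 0.0008849 mol.
[Fe^2+] = 0.0008849 / 0.02730 L = 0.0324 M.

0.0324 M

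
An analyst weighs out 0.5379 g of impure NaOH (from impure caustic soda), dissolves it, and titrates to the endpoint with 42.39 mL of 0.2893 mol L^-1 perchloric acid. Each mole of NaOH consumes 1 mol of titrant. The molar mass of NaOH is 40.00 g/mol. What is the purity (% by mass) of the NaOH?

n(HClO4) = 0.2893 x 0.04239 = 0.01226 mol.
n(NaOH) = 0.01226 / 1 = 0.01226 mol.
mass of NaOH = 0.01226 x 40.00 = 0.4905 g.
% purity = 0.4905 / 0.5379 x 100 = 91.2%.

91.2%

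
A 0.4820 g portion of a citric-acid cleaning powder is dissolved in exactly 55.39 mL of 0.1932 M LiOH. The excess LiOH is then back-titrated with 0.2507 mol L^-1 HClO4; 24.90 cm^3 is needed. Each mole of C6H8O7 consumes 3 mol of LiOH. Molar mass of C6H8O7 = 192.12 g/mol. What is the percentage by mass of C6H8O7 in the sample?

59.2%

Total n(LiOH) added = 0.1932 x 0.05539 = 0.01070 mol.
n(HClO4) used = 0.2507 x 0.02490 = 0.006242 mol, which equals the excess n(LiOH).
So n(LiOH) consumed by the sample = 0.01070 - 0.006242 = 0.004459 mol.
n(C6H8O7) = 0.004459 / 3 = 0.001486 mol.
mass C6H8O7 = 0.001486 x 192.12 = 0.2855 g, so %C6H8O7 = 0.2855/0.4820 x 100 = 59.2%.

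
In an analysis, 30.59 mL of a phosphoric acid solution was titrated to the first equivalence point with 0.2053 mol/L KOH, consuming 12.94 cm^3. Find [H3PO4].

0.0868 M

n(KOH) = 0.2053 x 0.01294 = 0.002657 mol.
At the first equivalence point, 1 mol OH^- react per mol H3PO4, so n(H3PO4) = 0.002657 / 1 = 0.002657 mol.
[H3PO4] = 0.002657 / 0.03059 L = 0.0868 M.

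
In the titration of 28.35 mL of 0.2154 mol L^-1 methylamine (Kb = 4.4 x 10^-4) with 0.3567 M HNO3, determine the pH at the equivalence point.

n(CH3NH2) = 0.2154 x 0.02835 = 0.006107 mol; V(HNO3) at equivalence = 0.006107/0.3567 = 0.01712 L.
At equivalence the base is fully converted to CH3NH3+; total volume = 0.04547 L, so [CH3NH3+] = 0.006107/0.04547 = 0.1343 M.
Ka(CH3NH3+) = Kw/Kb = 1.0e-14 / 4.4 x 10^-4 = 2.27e-11.
[H^+] = sqrt(Ka x [CH3NH3+]) = sqrt(2.27e-11 x 0.1343) = 1.75e-6 M.
pH = -log(1.75e-6) = 5.76.

5.76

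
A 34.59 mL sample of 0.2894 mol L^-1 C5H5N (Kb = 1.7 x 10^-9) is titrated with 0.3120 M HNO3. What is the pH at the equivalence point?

n(C5H5N) = 0.2894 x 0.03459 = 0.01001 mol; V(HNO3) at equivalence = 0.01001/0.3120 = 0.03208 L.
At equivalence the base is fully converted to C5H5NH+; total volume = 0.06667 L, so [C5H5NH+] = 0.01001/0.06667 = 0.1501 M.
Ka(C5H5NH+) = Kw/Kb = 1.0e-14 / 1.7 x 10^-9 = 5.88e-6.
[H^+] = sqrt(Ka x [C5H5NH+]) = sqrt(5.88e-6 x 0.1501) = 0.000940 M.
pH = -log(0.000940) = 3.03.

3.03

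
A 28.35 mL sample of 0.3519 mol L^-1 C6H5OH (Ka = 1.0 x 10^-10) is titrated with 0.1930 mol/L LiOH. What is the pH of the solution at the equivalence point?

11.55

n(C6H5OH) = 0.3519 x 0.02835 = 0.009976 mol; V(LiOH) at equivalence = 0.009976/0.1930 = 0.05169 L.
At equivalence all the acid is converted to C6H5O-; total volume = 0.02835 + 0.05169 = 0.08004 L, so [C6H5O-] = 0.009976/0.08004 = 0.1246 M.
Kb = Kw/Ka = 1.0e-14 / 1.0 x 10^-10 = 0.000100.
[OH^-] = sqrt(Kb x [C6H5O-]) = sqrt(0.000100 x 0.1246) = 0.00353 M.
pOH = 2.45, so pH = 14.00 - 2.45 = 11.55.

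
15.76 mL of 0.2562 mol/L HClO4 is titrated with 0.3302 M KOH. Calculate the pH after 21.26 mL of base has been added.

12.91

n(acid) = 0.2562 x 0.01576 = 0.004038 mol; n(KOH) added = 0.3302 x 0.02126 = 0.007020 mol.
Base is in excess by 0.007020 - 0.004038 = 0.002982 mol in a total volume of 0.03702 L.
[OH^-] = 0.002982/0.03702 = 0.08056 M, so pOH = 1.09 and pH = 14.00 - 1.09 = 12.91.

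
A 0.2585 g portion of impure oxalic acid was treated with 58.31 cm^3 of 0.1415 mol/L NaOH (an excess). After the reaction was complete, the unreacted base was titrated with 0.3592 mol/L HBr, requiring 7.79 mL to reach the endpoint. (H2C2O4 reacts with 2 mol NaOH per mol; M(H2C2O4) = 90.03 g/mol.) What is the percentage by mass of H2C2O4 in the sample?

95.0%

Total n(NaOH) added = 0.1415 x 0.05831 = 0.008251 mol.
n(HBr) used = 0.3592 x 0.007790 = 0.002798 mol, which equals the excess n(NaOH).
So n(NaOH) consumed by the sample = 0.008251 - 0.002798 = 0.005453 mol.
n(H2C2O4) = 0.005453 / 2 = 0.002726 mol.
mass H2C2O4 = 0.002726 x 90.03 = 0.2455 g, so %H2C2O4 = 0.2455/0.2585 x 100 = 95.0%.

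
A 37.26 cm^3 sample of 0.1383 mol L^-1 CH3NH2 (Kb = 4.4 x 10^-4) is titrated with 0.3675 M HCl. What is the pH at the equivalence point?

n(CH3NH2) = 0.1383 x 0.03726 = 0.005153 mol; V(HCl) at equivalence = 0.005153/0.3675 = 0.01402 L.
At equivalence the base is fully converted to CH3NH3+; total volume = 0.05128 L, so [CH3NH3+] = 0.005153/0.05128 = 0.1005 M.
Ka(CH3NH3+) = Kw/Kb = 1.0e-14 / 4.4 x 10^-4 = 2.27e-11.
[H^+] = sqrt(Ka x [CH3NH3+]) = sqrt(2.27e-11 x 0.1005) = 1.51e-6 M.
pH = -log(1.51e-6) = 5.82.

5.82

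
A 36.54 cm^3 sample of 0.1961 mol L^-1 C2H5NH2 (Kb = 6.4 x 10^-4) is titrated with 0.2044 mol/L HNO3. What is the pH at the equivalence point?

5.90

n(C2H5NH2) = 0.1961 x 0.03654 = 0.007165 mol; V(HNO3) at equivalence = 0.007165/0.2044 = 0.03506 L.
At equivalence the base is fully converted to C2H5NH3+; total volume = 0.07160 L, so [C2H5NH3+] = 0.007165/0.07160 = 0.1001 M.
Ka(C2H5NH3+) = Kw/Kb = 1.0e-14 / 6.4 x 10^-4 = 1.56e-11.
[H^+] = sqrt(Ka x [C2H5NH3+]) = sqrt(1.56e-11 x 0.1001) = 1.25e-6 M.
pH = -log(1.25e-6) = 5.90.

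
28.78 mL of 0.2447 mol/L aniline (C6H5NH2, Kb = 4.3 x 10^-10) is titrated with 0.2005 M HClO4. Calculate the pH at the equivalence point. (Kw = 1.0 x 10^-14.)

2.80

n(C6H5NH2) = 0.2447 x 0.02878 = 0.007042 mol; V(HClO4) at equivalence = 0.007042/0.2005 = 0.03512 L.
At equivalence the base is fully converted to C6H5NH3+; total volume = 0.06390 L, so [C6H5NH3+] = 0.007042/0.06390 = 0.1102 M.
Ka(C6H5NH3+) = Kw/Kb = 1.0e-14 / 4.3 x 10^-10 = 2.33e-5.
[H^+] = sqrt(Ka x [C6H5NH3+]) = sqrt(2.33e-5 x 0.1102) = 0.00160 M.
pH = -log(0.00160) = 2.80.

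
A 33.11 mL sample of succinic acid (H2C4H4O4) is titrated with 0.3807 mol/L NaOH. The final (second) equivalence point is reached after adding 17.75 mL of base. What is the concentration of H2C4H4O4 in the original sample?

n(NaOH) = 0.3807 x 0.01775 = 0.006757 mol.
At the final (second) equivalence point, 2 mol OH^- react per mol H2C4H4O4, so n(H2C4H4O4) = 0.006757 / 2 = 0.003379 mol.
[H2C4H4O4] = 0.003379 / 0.03311 L = 0.102 M.

0.102 M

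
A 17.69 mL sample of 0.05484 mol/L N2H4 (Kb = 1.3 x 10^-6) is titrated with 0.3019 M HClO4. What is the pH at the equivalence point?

4.72

n(N2H4) = 0.05484 x 0.01769 = 0.0009701 mol; V(HClO4) at equivalence = 0.0009701/0.3019 = 0.003213 L.
At equivalence the base is fully converted to N2H5+; total volume = 0.02090 L, so [N2H5+] = 0.0009701/0.02090 = 0.04641 M.
Ka(N2H5+) = Kw/Kb = 1.0e-14 / 1.3 x 10^-6 = 7.69e-9.
[H^+] = sqrt(Ka x [N2H5+]) = sqrt(7.69e-9 x 0.04641) = 1.89e-5 M.
pH = -log(1.89e-5) = 4.72.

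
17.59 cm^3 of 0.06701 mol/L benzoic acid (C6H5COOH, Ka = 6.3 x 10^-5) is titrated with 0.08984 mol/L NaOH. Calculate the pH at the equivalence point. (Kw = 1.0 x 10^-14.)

n(C6H5COOH) = 0.06701 x 0.01759 = 0.001179 mol; V(NaOH) at equivalence = 0.001179/0.08984 = 0.01312 L.
At equivalence all the acid is converted to C6H5COO-; total volume = 0.01759 + 0.01312 = 0.03071 L, so [C6H5COO-] = 0.001179/0.03071 = 0.03838 M.
Kb = Kw/Ka = 1.0e-14 / 6.3 x 10^-5 = 1.59e-10.
[OH^-] = sqrt(Kb x [C6H5COO-]) = sqrt(1.59e-10 x 0.03838) = 2.47e-6 M.
pOH = 5.61, so pH = 14.00 - 5.61 = 8.39.

8.39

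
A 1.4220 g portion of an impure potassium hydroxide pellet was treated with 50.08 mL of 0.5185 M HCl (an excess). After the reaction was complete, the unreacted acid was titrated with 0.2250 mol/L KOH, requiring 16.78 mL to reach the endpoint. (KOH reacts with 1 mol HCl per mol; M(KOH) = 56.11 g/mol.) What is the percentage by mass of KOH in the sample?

87.6%

Total n(HCl) added = 0.5185 x 0.05008 = 0.02597 mol.
n(KOH) used = 0.2250 x 0.01678 = 0.003776 mol, which equals the excess n(HCl).
So n(HCl) consumed by the sample = 0.02597 - 0.003776 = 0.02219 mol.
n(KOH) = 0.02219 / 1 = 0.02219 mol.
mass KOH = 0.02219 x 56.11 = 1.245 g, so %KOH = 1.245/1.4220 x 100 = 87.6%.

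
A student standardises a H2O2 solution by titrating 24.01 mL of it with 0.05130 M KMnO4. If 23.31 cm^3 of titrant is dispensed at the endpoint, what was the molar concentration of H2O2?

n(KMnO4) = 0.05130 x 0.02331 = 0.001196 mol.
From the balanced equation, 2 mol KMnO4 reacts with 5 mol H2O2, so n(H2O2) = 0.001196 x 5/2 = 0.002990 mol.
[H2O2] = 0.002990 / 0.02401 L = 0.125 M.

0.125 M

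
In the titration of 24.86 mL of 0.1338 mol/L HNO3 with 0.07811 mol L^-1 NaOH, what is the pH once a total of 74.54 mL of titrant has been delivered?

n(acid) = 0.1338 x 0.02486 = 0.003326 mol; n(NaOH) added = 0.07811 x 0.07454 = 0.005822 mol.
Base is in excess by 0.005822 - 0.003326 = 0.002496 mol in a total volume of 0.09940 L.
[OH^-] = 0.002496/0.09940 = 0.02511 M, so pOH = 1.60 and pH = 14.00 - 1.60 = 12.40.

12.40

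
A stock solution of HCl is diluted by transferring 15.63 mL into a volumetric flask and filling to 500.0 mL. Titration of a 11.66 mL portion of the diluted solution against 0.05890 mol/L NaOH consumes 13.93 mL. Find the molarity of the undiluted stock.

2.25 M

n(NaOH) = 0.05890 x 0.01393 = 0.0008205 mol.
n(HCl) in the aliquot = 0.0008205 mol.
[diluted HCl] = 0.0008205 / 0.01166 = 0.07037 M.
Dilution factor = 500.0/15.63 = 31.99, so [stock] = 0.07037 x 31.99 = 2.25 M.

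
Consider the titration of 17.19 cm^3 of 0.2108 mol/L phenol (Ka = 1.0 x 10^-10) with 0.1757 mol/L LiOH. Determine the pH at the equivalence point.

n(C6H5OH) = 0.2108 x 0.01719 = 0.003624 mol; V(LiOH) at equivalence = 0.003624/0.1757 = 0.02062 L.
At equivalence all the acid is converted to C6H5O-; total volume = 0.01719 + 0.02062 = 0.03781 L, so [C6H5O-] = 0.003624/0.03781 = 0.09583 M.
Kb = Kw/Ka = 1.0e-14 / 1.0 x 10^-10 = 0.000100.
[OH^-] = sqrt(Kb x [C6H5O-]) = sqrt(0.000100 x 0.09583) = 0.00310 M.
pOH = 2.51, so pH = 14.00 - 2.51 = 11.49.

11.49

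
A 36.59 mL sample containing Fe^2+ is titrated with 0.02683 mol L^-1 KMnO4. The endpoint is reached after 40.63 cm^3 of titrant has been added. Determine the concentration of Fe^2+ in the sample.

0.149 M

n(KMnO4) = 0.02683 x 0.04063 = 0.001090 mol.
From the balanced equation, 1 mol KMnO4 reacts with 5 mol Fe^2+, so n(Fe^2+) = 0.001090 x 5/1 = 0.005451 mol.
[Fe^2+] = 0.005451 / 0.03659 L = 0.149 M.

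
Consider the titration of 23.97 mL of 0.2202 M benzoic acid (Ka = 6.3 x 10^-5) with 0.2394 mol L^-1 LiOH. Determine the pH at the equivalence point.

8.63

n(C6H5COOH) = 0.2202 x 0.02397 = 0.005278 mol; V(LiOH) at equivalence = 0.005278/0.2394 = 0.02205 L.
At equivalence all the acid is converted to C6H5COO-; total volume = 0.02397 + 0.02205 = 0.04602 L, so [C6H5COO-] = 0.005278/0.04602 = 0.1147 M.
Kb = Kw/Ka = 1.0e-14 / 6.3 x 10^-5 = 1.59e-10.
[OH^-] = sqrt(Kb x [C6H5COO-]) = sqrt(1.59e-10 x 0.1147) = 4.27e-6 M.
pOH = 5.37, so pH = 14.00 - 5.37 = 8.63.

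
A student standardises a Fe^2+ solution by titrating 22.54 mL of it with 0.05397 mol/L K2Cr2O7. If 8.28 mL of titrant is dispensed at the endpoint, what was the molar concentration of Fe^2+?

n(K2Cr2O7) = 0.05397 x 0.008280 = 0.0004469 mol.
From the balanced equation, 1 mol K2Cr2O7 reacts with 6 mol Fe^2+, so n(Fe^2+) = 0.0004469 x 6/1 = 0.002681 mol.
[Fe^2+] = 0.002681 / 0.02254 L = 0.119 M.

0.119 M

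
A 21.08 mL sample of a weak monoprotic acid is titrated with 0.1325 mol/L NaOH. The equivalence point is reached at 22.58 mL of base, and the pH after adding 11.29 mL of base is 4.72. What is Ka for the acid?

11.29 mL is half of the equivalence volume, so this is the half-equivalence point where [HA] = [A^-].
At half-equivalence pH = pKa, so pKa = 4.72.
Ka = 10^(-4.72) = 1.9 x 10^-5.

1.9 x 10^-5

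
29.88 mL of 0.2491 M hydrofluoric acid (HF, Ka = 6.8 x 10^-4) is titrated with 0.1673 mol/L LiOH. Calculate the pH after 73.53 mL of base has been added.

n(acid) = 0.2491 x 0.02988 = 0.007443 mol; n(LiOH) added = 0.1673 x 0.07353 = 0.01230 mol.
Base is in excess by 0.01230 - 0.007443 = 0.004858 mol in a total volume of 0.1034 L.
[OH^-] = 0.004858/0.1034 = 0.04698 M, so pOH = 1.33 and pH = 14.00 - 1.33 = 12.67.

12.67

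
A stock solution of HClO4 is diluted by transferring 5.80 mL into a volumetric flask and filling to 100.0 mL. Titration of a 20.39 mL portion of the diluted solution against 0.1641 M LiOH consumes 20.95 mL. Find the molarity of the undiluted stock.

2.91 M

n(LiOH) = 0.1641 x 0.02095 = 0.003438 mol.
n(HClO4) in the aliquot = 0.003438 mol.
[diluted HClO4] = 0.003438 / 0.02039 = 0.1686 M.
Dilution factor = 100.0/5.800 = 17.24, so [stock] = 0.1686 x 17.24 = 2.91 M.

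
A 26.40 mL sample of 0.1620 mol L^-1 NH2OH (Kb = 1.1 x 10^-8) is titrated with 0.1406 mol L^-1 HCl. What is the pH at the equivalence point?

n(NH2OH) = 0.1620 x 0.02640 = 0.004277 mol; V(HCl) at equivalence = 0.004277/0.1406 = 0.03042 L.
At equivalence the base is fully converted to NH3OH+; total volume = 0.05682 L, so [NH3OH+] = 0.004277/0.05682 = 0.07527 M.
Ka(NH3OH+) = Kw/Kb = 1.0e-14 / 1.1 x 10^-8 = 9.09e-7.
[H^+] = sqrt(Ka x [NH3OH+]) = sqrt(9.09e-7 x 0.07527) = 0.000262 M.
pH = -log(0.000262) = 3.58.

3.58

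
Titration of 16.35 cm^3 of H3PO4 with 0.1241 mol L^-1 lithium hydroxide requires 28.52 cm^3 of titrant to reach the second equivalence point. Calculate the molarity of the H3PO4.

0.108 M

n(LiOH) = 0.1241 x 0.02852 = 0.003539 mol.
At the second equivalence point, 2 mol OH^- react per mol H3PO4, so n(H3PO4) = 0.003539 / 2 = 0.001770 mol.
[H3PO4] = 0.001770 / 0.01635 L = 0.108 M.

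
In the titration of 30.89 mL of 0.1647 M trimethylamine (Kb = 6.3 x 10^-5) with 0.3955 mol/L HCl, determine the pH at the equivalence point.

5.37

n((CH3)3N) = 0.1647 x 0.03089 = 0.005088 mol; V(HCl) at equivalence = 0.005088/0.3955 = 0.01286 L.
At equivalence the base is fully converted to (CH3)3NH+; total volume = 0.04375 L, so [(CH3)3NH+] = 0.005088/0.04375 = 0.1163 M.
Ka((CH3)3NH+) = Kw/Kb = 1.0e-14 / 6.3 x 10^-5 = 1.59e-10.
[H^+] = sqrt(Ka x [(CH3)3NH+]) = sqrt(1.59e-10 x 0.1163) = 4.30e-6 M.
pH = -log(4.30e-6) = 5.37.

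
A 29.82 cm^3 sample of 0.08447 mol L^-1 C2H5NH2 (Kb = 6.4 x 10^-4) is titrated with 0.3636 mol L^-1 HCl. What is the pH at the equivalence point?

n(C2H5NH2) = 0.08447 x 0.02982 = 0.002519 mol; V(HCl) at equivalence = 0.002519/0.3636 = 0.006928 L.
At equivalence the base is fully converted to C2H5NH3+; total volume = 0.03675 L, so [C2H5NH3+] = 0.002519/0.03675 = 0.06855 M.
Ka(C2H5NH3+) = Kw/Kb = 1.0e-14 / 6.4 x 10^-4 = 1.56e-11.
[H^+] = sqrt(Ka x [C2H5NH3+]) = sqrt(1.56e-11 x 0.06855) = 1.03e-6 M.
pH = -log(1.03e-6) = 5.99.

5.99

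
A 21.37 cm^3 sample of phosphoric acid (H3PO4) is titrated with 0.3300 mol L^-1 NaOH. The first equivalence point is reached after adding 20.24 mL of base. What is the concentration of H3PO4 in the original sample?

n(NaOH) = 0.3300 x 0.02024 = 0.006679 mol.
At the first equivalence point, 1 mol OH^- react per mol H3PO4, so n(H3PO4) = 0.006679 / 1 = 0.006679 mol.
[H3PO4] = 0.006679 / 0.02137 L = 0.313 M.

0.313 M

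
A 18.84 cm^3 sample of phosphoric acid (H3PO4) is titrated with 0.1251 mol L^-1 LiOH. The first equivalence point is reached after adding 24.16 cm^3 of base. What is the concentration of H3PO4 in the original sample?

n(LiOH) = 0.1251 x 0.02416 = 0.003022 mol.
At the first equivalence point, 1 mol OH^- react per mol H3PO4, so n(H3PO4) = 0.003022 / 1 = 0.003022 mol.
[H3PO4] = 0.003022 / 0.01884 L = 0.160 M.

0.160 M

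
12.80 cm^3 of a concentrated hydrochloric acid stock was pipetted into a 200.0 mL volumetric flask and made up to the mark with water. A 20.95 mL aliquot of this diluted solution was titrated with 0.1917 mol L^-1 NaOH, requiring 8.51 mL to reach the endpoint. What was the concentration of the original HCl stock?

n(NaOH) = 0.1917 x 0.008510 = 0.001631 mol.
n(HCl) in the aliquot = 0.001631 mol.
[diluted HCl] = 0.001631 / 0.02095 = 0.07787 M.
Dilution factor = 200.0/12.80 = 15.62, so [stock] = 0.07787 x 15.62 = 1.22 M.

1.22 M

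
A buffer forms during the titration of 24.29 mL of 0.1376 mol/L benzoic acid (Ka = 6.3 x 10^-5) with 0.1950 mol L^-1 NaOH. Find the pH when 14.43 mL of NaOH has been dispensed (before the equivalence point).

4.93

Initial n(C6H5COOH) = 0.1376 x 0.02429 = 0.003342 mol.
n(NaOH) added = 0.1950 x 0.01443 = 0.002814 mol, converting that many moles of C6H5COOH to C6H5COO-.
Remaining n(C6H5COOH) = 0.0005285 mol; n(C6H5COO-) = 0.002814 mol.
By Henderson-Hasselbalch, pH = pKa + log([A^-]/[HA]) = 4.20 + log(0.002814/0.0005285) = 4.20 + (+0.73) = 4.93.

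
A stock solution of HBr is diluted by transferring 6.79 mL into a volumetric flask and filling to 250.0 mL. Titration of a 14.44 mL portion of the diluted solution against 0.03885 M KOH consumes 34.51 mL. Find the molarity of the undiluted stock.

3.42 M

n(KOH) = 0.03885 x 0.03451 = 0.001341 mol.
n(HBr) in the aliquot = 0.001341 mol.
[diluted HBr] = 0.001341 / 0.01444 = 0.09285 M.
Dilution factor = 250.0/6.790 = 36.82, so [stock] = 0.09285 x 36.82 = 3.42 M.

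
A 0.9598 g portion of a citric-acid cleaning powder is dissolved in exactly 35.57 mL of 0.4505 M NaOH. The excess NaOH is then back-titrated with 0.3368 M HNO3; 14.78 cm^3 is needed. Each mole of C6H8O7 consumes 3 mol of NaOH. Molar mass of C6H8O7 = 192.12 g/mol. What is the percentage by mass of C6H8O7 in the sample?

73.7%

Total n(NaOH) added = 0.4505 x 0.03557 = 0.01602 mol.
n(HNO3) used = 0.3368 x 0.01478 = 0.004978 mol, which equals the excess n(NaOH).
So n(NaOH) consumed by the sample = 0.01602 - 0.004978 = 0.01105 mol.
n(C6H8O7) = 0.01105 / 3 = 0.003682 mol.
mass C6H8O7 = 0.003682 x 192.12 = 0.7074 g, so %C6H8O7 = 0.7074/0.9598 x 100 = 73.7%.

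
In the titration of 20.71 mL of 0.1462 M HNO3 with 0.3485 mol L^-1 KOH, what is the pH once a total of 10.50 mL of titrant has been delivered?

n(acid) = 0.1462 x 0.02071 = 0.003028 mol; n(KOH) added = 0.3485 x 0.01050 = 0.003659 mol.
Base is in excess by 0.003659 - 0.003028 = 0.0006314 mol in a total volume of 0.03121 L.
[OH^-] = 0.0006314/0.03121 = 0.02023 M, so pOH = 1.69 and pH = 14.00 - 1.69 = 12.31.

12.31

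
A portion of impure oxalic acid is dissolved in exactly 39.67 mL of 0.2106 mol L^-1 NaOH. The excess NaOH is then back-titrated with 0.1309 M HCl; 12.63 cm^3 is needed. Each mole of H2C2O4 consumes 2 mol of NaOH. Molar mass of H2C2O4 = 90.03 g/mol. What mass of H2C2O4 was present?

Total n(NaOH) added = 0.2106 x 0.03967 = 0.008355 mol.
n(HCl) used = 0.1309 x 0.01263 = 0.001653 mol, which equals the excess n(NaOH).
So n(NaOH) consumed by the sample = 0.008355 - 0.001653 = 0.006701 mol.
n(H2C2O4) = 0.006701 / 2 = 0.003351 mol.
mass = 0.003351 mol x 90.03 g/mol = 0.302 g.

0.302 g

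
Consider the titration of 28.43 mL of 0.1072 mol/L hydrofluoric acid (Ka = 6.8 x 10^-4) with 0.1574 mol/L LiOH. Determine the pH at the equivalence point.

n(HF) = 0.1072 x 0.02843 = 0.003048 mol; V(LiOH) at equivalence = 0.003048/0.1574 = 0.01936 L.
At equivalence all the acid is converted to F-; total volume = 0.02843 + 0.01936 = 0.04779 L, so [F-] = 0.003048/0.04779 = 0.06377 M.
Kb = Kw/Ka = 1.0e-14 / 6.8 x 10^-4 = 1.47e-11.
[OH^-] = sqrt(Kb x [F-]) = sqrt(1.47e-11 x 0.06377) = 9.68e-7 M.
pOH = 6.01, so pH = 14.00 - 6.01 = 7.99.

7.99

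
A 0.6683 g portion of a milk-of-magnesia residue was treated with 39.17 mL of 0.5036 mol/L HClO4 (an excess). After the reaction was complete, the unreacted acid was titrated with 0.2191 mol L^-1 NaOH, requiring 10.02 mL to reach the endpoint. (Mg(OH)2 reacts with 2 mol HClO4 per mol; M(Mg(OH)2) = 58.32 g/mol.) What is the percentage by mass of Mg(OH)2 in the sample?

76.5%

Total n(HClO4) added = 0.5036 x 0.03917 = 0.01973 mol.
n(NaOH) used = 0.2191 x 0.01002 = 0.002195 mol, which equals the excess n(HClO4).
So n(HClO4) consumed by the sample = 0.01973 - 0.002195 = 0.01753 mol.
n(Mg(OH)2) = 0.01753 / 2 = 0.008765 mol.
mass Mg(OH)2 = 0.008765 x 58.32 = 0.5112 g, so %Mg(OH)2 = 0.5112/0.6683 x 100 = 76.5%.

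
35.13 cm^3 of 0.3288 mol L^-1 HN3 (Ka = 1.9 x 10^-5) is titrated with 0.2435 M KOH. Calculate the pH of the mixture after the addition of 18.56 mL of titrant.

4.53

Initial n(HN3) = 0.3288 x 0.03513 = 0.01155 mol.
n(KOH) added = 0.2435 x 0.01856 = 0.004519 mol, converting that many moles of HN3 to N3-.
Remaining n(HN3) = 0.007031 mol; n(N3-) = 0.004519 mol.
By Henderson-Hasselbalch, pH = pKa + log([A^-]/[HA]) = 4.72 + log(0.004519/0.007031) = 4.72 + (-0.19) = 4.53.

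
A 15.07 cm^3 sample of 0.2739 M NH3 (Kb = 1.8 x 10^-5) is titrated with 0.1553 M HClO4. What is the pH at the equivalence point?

5.13

n(NH3) = 0.2739 x 0.01507 = 0.004128 mol; V(HClO4) at equivalence = 0.004128/0.1553 = 0.02658 L.
At equivalence the base is fully converted to NH4+; total volume = 0.04165 L, so [NH4+] = 0.004128/0.04165 = 0.09911 M.
Ka(NH4+) = Kw/Kb = 1.0e-14 / 1.8 x 10^-5 = 5.56e-10.
[H^+] = sqrt(Ka x [NH4+]) = sqrt(5.56e-10 x 0.09911) = 7.42e-6 M.
pH = -log(7.42e-6) = 5.13.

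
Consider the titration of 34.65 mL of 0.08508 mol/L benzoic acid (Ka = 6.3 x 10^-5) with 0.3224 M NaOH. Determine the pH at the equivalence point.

8.51

n(C6H5COOH) = 0.08508 x 0.03465 = 0.002948 mol; V(NaOH) at equivalence = 0.002948/0.3224 = 0.009144 L.
At equivalence all the acid is converted to C6H5COO-; total volume = 0.03465 + 0.009144 = 0.04379 L, so [C6H5COO-] = 0.002948/0.04379 = 0.06732 M.
Kb = Kw/Ka = 1.0e-14 / 6.3 x 10^-5 = 1.59e-10.
[OH^-] = sqrt(Kb x [C6H5COO-]) = sqrt(1.59e-10 x 0.06732) = 3.27e-6 M.
pOH = 5.49, so pH = 14.00 - 5.49 = 8.51.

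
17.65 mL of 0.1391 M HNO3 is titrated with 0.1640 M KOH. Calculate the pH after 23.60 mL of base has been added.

n(acid) = 0.1391 x 0.01765 = 0.002455 mol; n(KOH) added = 0.1640 x 0.02360 = 0.003870 mol.
Base is in excess by 0.003870 - 0.002455 = 0.001415 mol in a total volume of 0.04125 L.
[OH^-] = 0.001415/0.04125 = 0.03431 M, so pOH = 1.46 and pH = 14.00 - 1.46 = 12.54.

12.54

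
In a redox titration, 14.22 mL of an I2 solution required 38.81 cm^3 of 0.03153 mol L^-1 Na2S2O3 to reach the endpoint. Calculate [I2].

n(Na2S2O3) = 0.03153 x 0.03881 = 0.001224 mol.
From the balanced equation, 2 mol Na2S2O3 reacts with 1 mol I2, so n(I2) = 0.001224 x 1/2 = 0.0006118 mol.
[I2] = 0.0006118 / 0.01422 L = 0.0430 M.

0.0430 M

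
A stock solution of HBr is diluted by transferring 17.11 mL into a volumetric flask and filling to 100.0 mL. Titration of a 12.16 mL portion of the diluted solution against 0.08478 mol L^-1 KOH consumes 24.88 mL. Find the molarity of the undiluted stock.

n(KOH) = 0.08478 x 0.02488 = 0.002109 mol.
n(HBr) in the aliquot = 0.002109 mol.
[diluted HBr] = 0.002109 / 0.01216 = 0.1735 M.
Dilution factor = 100.0/17.11 = 5.845, so [stock] = 0.1735 x 5.845 = 1.01 M.

1.01 M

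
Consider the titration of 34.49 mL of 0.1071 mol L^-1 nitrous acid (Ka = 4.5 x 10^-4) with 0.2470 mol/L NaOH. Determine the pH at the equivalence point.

n(HNO2) = 0.1071 x 0.03449 = 0.003694 mol; V(NaOH) at equivalence = 0.003694/0.2470 = 0.01495 L.
At equivalence all the acid is converted to NO2-; total volume = 0.03449 + 0.01495 = 0.04944 L, so [NO2-] = 0.003694/0.04944 = 0.07471 M.
Kb = Kw/Ka = 1.0e-14 / 4.5 x 10^-4 = 2.22e-11.
[OH^-] = sqrt(Kb x [NO2-]) = sqrt(2.22e-11 x 0.07471) = 1.29e-6 M.
pOH = 5.89, so pH = 14.00 - 5.89 = 8.11.

8.11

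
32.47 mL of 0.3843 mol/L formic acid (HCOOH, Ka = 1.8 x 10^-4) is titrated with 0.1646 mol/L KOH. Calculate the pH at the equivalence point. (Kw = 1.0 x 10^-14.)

n(HCOOH) = 0.3843 x 0.03247 = 0.01248 mol; V(KOH) at equivalence = 0.01248/0.1646 = 0.07581 L.
At equivalence all the acid is converted to HCOO-; total volume = 0.03247 + 0.07581 = 0.1083 L, so [HCOO-] = 0.01248/0.1083 = 0.1152 M.
Kb = Kw/Ka = 1.0e-14 / 1.8 x 10^-4 = 5.56e-11.
[OH^-] = sqrt(Kb x [HCOO-]) = sqrt(5.56e-11 x 0.1152) = 2.53e-6 M.
pOH = 5.60, so pH = 14.00 - 5.60 = 8.40.

8.40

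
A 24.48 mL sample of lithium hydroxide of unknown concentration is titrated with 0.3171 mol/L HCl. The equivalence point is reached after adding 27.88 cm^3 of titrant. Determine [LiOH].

0.361 M

n(HCl) delivered = 0.3171 x 0.02788 = 0.008841 mol.
For a 1:1 reaction, n(LiOH) = 0.008841 mol.
[LiOH] = 0.008841 mol / 0.02448 L = 0.361 M.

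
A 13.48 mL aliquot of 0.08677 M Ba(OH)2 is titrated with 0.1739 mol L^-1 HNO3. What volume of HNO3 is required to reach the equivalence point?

n(Ba(OH)2) = 0.08677 mol/L x 0.01348 L = 0.001170 mol.
The neutralisation is 1 Ba(OH)2 : 2 HNO3, so n(HNO3) = 0.001170 x 2/1 = 0.002339 mol.
V(HNO3) = 0.002339 / 0.1739 = 0.01345 L = 13.5 mL.

13.5 mL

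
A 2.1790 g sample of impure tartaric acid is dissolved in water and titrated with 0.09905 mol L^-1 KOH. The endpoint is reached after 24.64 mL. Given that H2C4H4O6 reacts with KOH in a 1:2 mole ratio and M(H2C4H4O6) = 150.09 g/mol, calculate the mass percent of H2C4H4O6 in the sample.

n(KOH) = 0.09905 x 0.02464 = 0.002441 mol.
n(H2C4H4O6) = 0.002441 / 2 = 0.001220 mol.
mass of H2C4H4O6 = 0.001220 x 150.09 = 0.1832 g.
% purity = 0.1832 / 2.1790 x 100 = 8.41%.

8.41%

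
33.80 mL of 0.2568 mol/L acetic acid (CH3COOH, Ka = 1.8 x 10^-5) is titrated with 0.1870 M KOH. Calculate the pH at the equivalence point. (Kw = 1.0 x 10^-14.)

8.89

n(CH3COOH) = 0.2568 x 0.03380 = 0.008680 mol; V(KOH) at equivalence = 0.008680/0.1870 = 0.04642 L.
At equivalence all the acid is converted to CH3COO-; total volume = 0.03380 + 0.04642 = 0.08022 L, so [CH3COO-] = 0.008680/0.08022 = 0.1082 M.
Kb = Kw/Ka = 1.0e-14 / 1.8 x 10^-5 = 5.56e-10.
[OH^-] = sqrt(Kb x [CH3COO-]) = sqrt(5.56e-10 x 0.1082) = 7.75e-6 M.
pOH = 5.11, so pH = 14.00 - 5.11 = 8.89.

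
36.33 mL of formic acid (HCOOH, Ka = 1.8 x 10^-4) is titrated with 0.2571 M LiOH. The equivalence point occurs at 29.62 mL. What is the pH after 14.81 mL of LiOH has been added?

14.81 mL is exactly half the equivalence volume (29.62/2), i.e. the half-equivalence point.
There, n(HA) = n(A^-), so pH = pKa = -log(1.8 x 10^-4) = 3.74.

3.74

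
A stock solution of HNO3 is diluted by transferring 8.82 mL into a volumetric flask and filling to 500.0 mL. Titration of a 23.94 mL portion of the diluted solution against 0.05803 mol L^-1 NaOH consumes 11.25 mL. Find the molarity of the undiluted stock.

n(NaOH) = 0.05803 x 0.01125 = 0.0006528 mol.
n(HNO3) in the aliquot = 0.0006528 mol.
[diluted HNO3] = 0.0006528 / 0.02394 = 0.02727 M.
Dilution factor = 500.0/8.820 = 56.69, so [stock] = 0.02727 x 56.69 = 1.55 M.

1.55 M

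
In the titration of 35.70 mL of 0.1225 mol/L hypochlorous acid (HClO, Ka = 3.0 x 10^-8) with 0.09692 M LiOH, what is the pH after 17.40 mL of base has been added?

Initial n(HClO) = 0.1225 x 0.03570 = 0.004373 mol.
n(LiOH) added = 0.09692 x 0.01740 = 0.001686 mol, converting that many moles of HClO to ClO-.
Remaining n(HClO) = 0.002687 mol; n(ClO-) = 0.001686 mol.
By Henderson-Hasselbalch, pH = pKa + log([A^-]/[HA]) = 7.52 + log(0.001686/0.002687) = 7.52 + (-0.20) = 7.32.

7.32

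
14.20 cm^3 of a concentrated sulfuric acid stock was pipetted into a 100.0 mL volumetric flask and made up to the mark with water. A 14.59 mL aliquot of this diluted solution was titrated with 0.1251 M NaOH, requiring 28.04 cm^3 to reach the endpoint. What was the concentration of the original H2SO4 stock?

n(NaOH) = 0.1251 x 0.02804 = 0.003508 mol.
n(H2SO4) in the aliquot = 0.003508 x 1/2 = 0.001754 mol.
[diluted H2SO4] = 0.001754 / 0.01459 = 0.1202 M.
Dilution factor = 100.0/14.20 = 7.042, so [stock] = 0.1202 x 7.042 = 0.847 M.

0.847 M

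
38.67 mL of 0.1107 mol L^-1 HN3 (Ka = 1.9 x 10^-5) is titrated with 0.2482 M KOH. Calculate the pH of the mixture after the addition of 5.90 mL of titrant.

4.44

Initial n(HN3) = 0.1107 x 0.03867 = 0.004281 mol.
n(KOH) added = 0.2482 x 0.005900 = 0.001464 mol, converting that many moles of HN3 to N3-.
Remaining n(HN3) = 0.002816 mol; n(N3-) = 0.001464 mol.
By Henderson-Hasselbalch, pH = pKa + log([A^-]/[HA]) = 4.72 + log(0.001464/0.002816) = 4.72 + (-0.28) = 4.44.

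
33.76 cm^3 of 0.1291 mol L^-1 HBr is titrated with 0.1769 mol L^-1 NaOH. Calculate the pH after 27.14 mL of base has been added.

n(acid) = 0.1291 x 0.03376 = 0.004358 mol; n(NaOH) added = 0.1769 x 0.02714 = 0.004801 mol.
Base is in excess by 0.004801 - 0.004358 = 0.0004427 mol in a total volume of 0.06090 L.
[OH^-] = 0.0004427/0.06090 = 0.007268 M, so pOH = 2.14 and pH = 14.00 - 2.14 = 11.86.

11.86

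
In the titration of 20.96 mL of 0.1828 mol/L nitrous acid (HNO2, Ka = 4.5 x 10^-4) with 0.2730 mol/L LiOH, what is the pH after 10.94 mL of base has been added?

3.90

Initial n(HNO2) = 0.1828 x 0.02096 = 0.003831 mol.
n(LiOH) added = 0.2730 x 0.01094 = 0.002987 mol, converting that many moles of HNO2 to NO2-.
Remaining n(HNO2) = 0.0008449 mol; n(NO2-) = 0.002987 mol.
By Henderson-Hasselbalch, pH = pKa + log([A^-]/[HA]) = 3.35 + log(0.002987/0.0008449) = 3.35 + (+0.55) = 3.90.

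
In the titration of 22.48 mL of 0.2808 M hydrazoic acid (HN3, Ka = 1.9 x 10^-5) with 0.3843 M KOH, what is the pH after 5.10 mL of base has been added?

Initial n(HN3) = 0.2808 x 0.02248 = 0.006312 mol.
n(KOH) added = 0.3843 x 0.005100 = 0.001960 mol, converting that many moles of HN3 to N3-.
Remaining n(HN3) = 0.004352 mol; n(N3-) = 0.001960 mol.
By Henderson-Hasselbalch, pH = pKa + log([A^-]/[HA]) = 4.72 + log(0.001960/0.004352) = 4.72 + (-0.35) = 4.37.

4.37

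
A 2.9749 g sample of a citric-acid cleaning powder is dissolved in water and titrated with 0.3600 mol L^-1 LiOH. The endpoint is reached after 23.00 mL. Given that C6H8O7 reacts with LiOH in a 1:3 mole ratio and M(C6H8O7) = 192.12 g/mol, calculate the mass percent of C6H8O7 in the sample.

17.8%

n(LiOH) = 0.3600 x 0.02300 = 0.008280 mol.
n(C6H8O7) = 0.008280 / 3 = 0.002760 mol.
mass of C6H8O7 = 0.002760 x 192.12 = 0.5303 g.
% purity = 0.5303 / 2.9749 x 100 = 17.8%.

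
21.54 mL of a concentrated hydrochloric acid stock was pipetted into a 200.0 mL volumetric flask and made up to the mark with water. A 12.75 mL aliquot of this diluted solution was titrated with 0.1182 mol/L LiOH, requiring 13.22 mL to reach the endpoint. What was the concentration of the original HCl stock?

n(LiOH) = 0.1182 x 0.01322 = 0.001563 mol.
n(HCl) in the aliquot = 0.001563 mol.
[diluted HCl] = 0.001563 / 0.01275 = 0.1226 M.
Dilution factor = 200.0/21.54 = 9.285, so [stock] = 0.1226 x 9.285 = 1.14 M.

1.14 M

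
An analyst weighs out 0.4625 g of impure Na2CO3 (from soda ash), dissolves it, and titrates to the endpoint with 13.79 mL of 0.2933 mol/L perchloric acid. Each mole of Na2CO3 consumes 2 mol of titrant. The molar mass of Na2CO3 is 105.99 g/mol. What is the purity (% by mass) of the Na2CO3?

46.3%

n(HClO4) = 0.2933 x 0.01379 = 0.004045 mol.
n(Na2CO3) = 0.004045 / 2 = 0.002022 mol.
mass of Na2CO3 = 0.002022 x 105.99 = 0.2143 g.
% purity = 0.2143 / 0.4625 x 100 = 46.3%.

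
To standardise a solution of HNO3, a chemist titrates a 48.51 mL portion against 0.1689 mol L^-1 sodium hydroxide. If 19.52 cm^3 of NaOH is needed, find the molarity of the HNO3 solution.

0.0680 M

n(NaOH) delivered = 0.1689 x 0.01952 = 0.003297 mol.
For a 1:1 reaction, n(HNO3) = 0.003297 mol.
[HNO3] = 0.003297 mol / 0.04851 L = 0.0680 M.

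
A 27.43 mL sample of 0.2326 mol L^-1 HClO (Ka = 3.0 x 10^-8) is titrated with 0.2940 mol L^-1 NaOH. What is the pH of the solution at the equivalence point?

n(HClO) = 0.2326 x 0.02743 = 0.006380 mol; V(NaOH) at equivalence = 0.006380/0.2940 = 0.02170 L.
At equivalence all the acid is converted to ClO-; total volume = 0.02743 + 0.02170 = 0.04913 L, so [ClO-] = 0.006380/0.04913 = 0.1299 M.
Kb = Kw/Ka = 1.0e-14 / 3.0 x 10^-8 = 3.33e-7.
[OH^-] = sqrt(Kb x [ClO-]) = sqrt(3.33e-7 x 0.1299) = 0.000208 M.
pOH = 3.68, so pH = 14.00 - 3.68 = 10.32.

10.32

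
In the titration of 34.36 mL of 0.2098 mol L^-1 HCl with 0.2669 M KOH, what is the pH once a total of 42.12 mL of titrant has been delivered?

n(acid) = 0.2098 x 0.03436 = 0.007209 mol; n(KOH) added = 0.2669 x 0.04212 = 0.01124 mol.
Base is in excess by 0.01124 - 0.007209 = 0.004033 mol in a total volume of 0.07648 L.
[OH^-] = 0.004033/0.07648 = 0.05273 M, so pOH = 1.28 and pH = 14.00 - 1.28 = 12.72.

12.72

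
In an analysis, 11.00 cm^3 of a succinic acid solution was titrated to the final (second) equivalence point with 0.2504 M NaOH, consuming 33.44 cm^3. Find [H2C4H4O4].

0.381 M

n(NaOH) = 0.2504 x 0.03344 = 0.008373 mol.
At the final (second) equivalence point, 2 mol OH^- react per mol H2C4H4O4, so n(H2C4H4O4) = 0.008373 / 2 = 0.004187 mol.
[H2C4H4O4] = 0.004187 / 0.01100 L = 0.381 M.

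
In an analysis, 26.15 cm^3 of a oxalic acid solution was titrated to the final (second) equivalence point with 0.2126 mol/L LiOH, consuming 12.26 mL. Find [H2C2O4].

n(LiOH) = 0.2126 x 0.01226 = 0.002606 mol.
At the final (second) equivalence point, 2 mol OH^- react per mol H2C2O4, so n(H2C2O4) = 0.002606 / 2 = 0.001303 mol.
[H2C2O4] = 0.001303 / 0.02615 L = 0.0498 M.

0.0498 M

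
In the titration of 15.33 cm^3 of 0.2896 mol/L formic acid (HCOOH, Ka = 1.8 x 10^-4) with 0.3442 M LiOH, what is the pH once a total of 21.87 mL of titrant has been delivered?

12.92

n(acid) = 0.2896 x 0.01533 = 0.004440 mol; n(LiOH) added = 0.3442 x 0.02187 = 0.007528 mol.
Base is in excess by 0.007528 - 0.004440 = 0.003088 mol in a total volume of 0.03720 L.
[OH^-] = 0.003088/0.03720 = 0.08301 M, so pOH = 1.08 and pH = 14.00 - 1.08 = 12.92.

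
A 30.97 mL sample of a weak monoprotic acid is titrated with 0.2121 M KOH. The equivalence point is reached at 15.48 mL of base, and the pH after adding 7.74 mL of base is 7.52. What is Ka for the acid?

3.0 x 10^-8

7.74 mL is half of the equivalence volume, so this is the half-equivalence point where [HA] = [A^-].
At half-equivalence pH = pKa, so pKa = 7.52.
Ka = 10^(-7.52) = 3.0 x 10^-8.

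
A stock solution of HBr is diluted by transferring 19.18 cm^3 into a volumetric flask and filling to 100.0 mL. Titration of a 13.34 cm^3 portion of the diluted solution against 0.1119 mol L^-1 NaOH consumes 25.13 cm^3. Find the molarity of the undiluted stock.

n(NaOH) = 0.1119 x 0.02513 = 0.002812 mol.
n(HBr) in the aliquot = 0.002812 mol.
[diluted HBr] = 0.002812 / 0.01334 = 0.2108 M.
Dilution factor = 100.0/19.18 = 5.214, so [stock] = 0.2108 x 5.214 = 1.10 M.

1.10 M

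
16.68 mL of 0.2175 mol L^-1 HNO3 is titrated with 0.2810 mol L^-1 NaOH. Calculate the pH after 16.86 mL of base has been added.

n(acid) = 0.2175 x 0.01668 = 0.003628 mol; n(NaOH) added = 0.2810 x 0.01686 = 0.004738 mol.
Base is in excess by 0.004738 - 0.003628 = 0.001110 mol in a total volume of 0.03354 L.
[OH^-] = 0.001110/0.03354 = 0.03309 M, so pOH = 1.48 and pH = 14.00 - 1.48 = 12.52.

12.52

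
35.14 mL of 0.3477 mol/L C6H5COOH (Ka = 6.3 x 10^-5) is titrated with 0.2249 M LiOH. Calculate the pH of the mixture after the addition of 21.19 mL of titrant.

4.01

Initial n(C6H5COOH) = 0.3477 x 0.03514 = 0.01222 mol.
n(LiOH) added = 0.2249 x 0.02119 = 0.004766 mol, converting that many moles of C6H5COOH to C6H5COO-.
Remaining n(C6H5COOH) = 0.007453 mol; n(C6H5COO-) = 0.004766 mol.
By Henderson-Hasselbalch, pH = pKa + log([A^-]/[HA]) = 4.20 + log(0.004766/0.007453) = 4.20 + (-0.19) = 4.01.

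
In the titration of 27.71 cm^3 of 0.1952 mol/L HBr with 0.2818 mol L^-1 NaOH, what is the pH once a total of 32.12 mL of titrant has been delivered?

12.78

n(acid) = 0.1952 x 0.02771 = 0.005409 mol; n(NaOH) added = 0.2818 x 0.03212 = 0.009051 mol.
Base is in excess by 0.009051 - 0.005409 = 0.003642 mol in a total volume of 0.05983 L.
[OH^-] = 0.003642/0.05983 = 0.06088 M, so pOH = 1.22 and pH = 14.00 - 1.22 = 12.78.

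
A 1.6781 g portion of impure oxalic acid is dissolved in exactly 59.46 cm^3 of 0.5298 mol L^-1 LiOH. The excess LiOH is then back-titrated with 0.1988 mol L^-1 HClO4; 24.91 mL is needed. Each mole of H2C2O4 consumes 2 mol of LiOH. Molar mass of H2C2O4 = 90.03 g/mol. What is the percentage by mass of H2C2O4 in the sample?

71.2%

Total n(LiOH) added = 0.5298 x 0.05946 = 0.03150 mol.
n(HClO4) used = 0.1988 x 0.02491 = 0.004952 mol, which equals the excess n(LiOH).
So n(LiOH) consumed by the sample = 0.03150 - 0.004952 = 0.02655 mol.
n(H2C2O4) = 0.02655 / 2 = 0.01327 mol.
mass H2C2O4 = 0.01327 x 90.03 = 1.195 g, so %H2C2O4 = 1.195/1.6781 x 100 = 71.2%.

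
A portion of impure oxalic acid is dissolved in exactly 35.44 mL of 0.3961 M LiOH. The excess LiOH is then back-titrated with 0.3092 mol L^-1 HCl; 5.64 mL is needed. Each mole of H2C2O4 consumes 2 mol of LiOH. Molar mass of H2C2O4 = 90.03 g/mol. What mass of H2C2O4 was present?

Total n(LiOH) added = 0.3961 x 0.03544 = 0.01404 mol.
n(HCl) used = 0.3092 x 0.005640 = 0.001744 mol, which equals the excess n(LiOH).
So n(LiOH) consumed by the sample = 0.01404 - 0.001744 = 0.01229 mol.
n(H2C2O4) = 0.01229 / 2 = 0.006147 mol.
mass = 0.006147 mol x 90.03 g/mol = 0.553 g.

0.553 g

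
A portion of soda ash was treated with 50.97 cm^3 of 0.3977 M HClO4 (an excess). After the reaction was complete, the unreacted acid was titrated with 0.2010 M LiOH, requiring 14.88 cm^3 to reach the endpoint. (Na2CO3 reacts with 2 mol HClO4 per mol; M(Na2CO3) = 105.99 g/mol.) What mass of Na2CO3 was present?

0.916 g

Total n(HClO4) added = 0.3977 x 0.05097 = 0.02027 mol.
n(LiOH) used = 0.2010 x 0.01488 = 0.002991 mol, which equals the excess n(HClO4).
So n(HClO4) consumed by the sample = 0.02027 - 0.002991 = 0.01728 mol.
n(Na2CO3) = 0.01728 / 2 = 0.008640 mol.
mass = 0.008640 mol x 105.99 g/mol = 0.916 g.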